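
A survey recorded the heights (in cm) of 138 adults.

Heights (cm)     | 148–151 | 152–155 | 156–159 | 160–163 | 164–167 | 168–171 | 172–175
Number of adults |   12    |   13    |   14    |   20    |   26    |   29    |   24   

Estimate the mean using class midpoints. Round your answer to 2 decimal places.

163.82

Midpoints: 149.5, 153.5, 157.5, 161.5, 165.5, 169.5, 173.5
Σfm = 12×149.5 + 13×153.5 + 14×157.5 + 20×161.5 + 26×165.5 + 29×169.5 + 24×173.5 = 22607
n = Σf = 138
Mean = 22607 / 138 = 163.8188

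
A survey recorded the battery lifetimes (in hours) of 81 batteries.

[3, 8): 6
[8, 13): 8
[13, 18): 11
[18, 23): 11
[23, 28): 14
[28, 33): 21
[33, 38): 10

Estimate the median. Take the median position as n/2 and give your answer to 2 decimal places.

Cumulative frequencies: 6, 14, 25, 36, 50, 71, 81
n = 81; position = n/2 = 40.5.
This falls in the class [23, 28): L = 23, F = 36, f = 14, h = 5.
Median ≈ 23 + ((40.5 − 36) / 14) × 5 = 24.6071

24.61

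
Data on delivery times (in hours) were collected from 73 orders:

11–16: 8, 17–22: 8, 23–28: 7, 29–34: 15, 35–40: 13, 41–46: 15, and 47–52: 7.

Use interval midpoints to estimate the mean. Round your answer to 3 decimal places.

32.897

Midpoints: 13.5, 19.5, 25.5, 31.5, 37.5, 43.5, 49.5
Σfm = 8×13.5 + 8×19.5 + 7×25.5 + 15×31.5 + 13×37.5 + 15×43.5 + 7×49.5 = 2401.5
n = Σf = 73
Mean = 2401.5 / 73 = 32.8973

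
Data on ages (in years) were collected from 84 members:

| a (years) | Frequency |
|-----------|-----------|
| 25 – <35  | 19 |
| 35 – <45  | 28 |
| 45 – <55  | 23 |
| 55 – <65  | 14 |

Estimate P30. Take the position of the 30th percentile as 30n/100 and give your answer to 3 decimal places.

Cumulative frequencies: 19, 47, 70, 84
n = 84; position = 30n/100 = 25.2.
This falls in the class 35 – <45: L = 35, F = 19, f = 28, h = 10.
30th percentile ≈ 35 + ((25.2 − 19) / 28) × 10 = 37.2143

37.214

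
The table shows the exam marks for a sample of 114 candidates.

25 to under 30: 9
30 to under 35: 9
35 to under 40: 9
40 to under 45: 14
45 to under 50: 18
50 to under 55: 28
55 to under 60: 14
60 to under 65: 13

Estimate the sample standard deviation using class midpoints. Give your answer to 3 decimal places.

10.262

Midpoints: 27.5, 32.5, 37.5, 42.5, 47.5, 52.5, 57.5, 62.5
n = 114, Σfm = 5415, mean = 47.5000
Σfm² = 269112.5
Σf(m − x̄)² = Σfm² − (Σfm)²/n = 269112.5 − 5415²/114 = 11900.0000
Sample variance = 11900.0000 / 113 = 105.3097
Standard deviation = √105.3097 = 10.2621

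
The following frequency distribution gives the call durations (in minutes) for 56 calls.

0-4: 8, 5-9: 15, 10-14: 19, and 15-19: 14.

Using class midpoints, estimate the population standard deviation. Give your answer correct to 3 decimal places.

4.993

Midpoints: 2, 7, 12, 17
n = 56, Σfm = 587, mean = 10.4821
Σfm² = 7549
Σf(m − x̄)² = Σfm² − (Σfm)²/n = 7549 − 587²/56 = 1395.9821
Population variance = 1395.9821 / 56 = 24.9283
Standard deviation = √24.9283 = 4.9928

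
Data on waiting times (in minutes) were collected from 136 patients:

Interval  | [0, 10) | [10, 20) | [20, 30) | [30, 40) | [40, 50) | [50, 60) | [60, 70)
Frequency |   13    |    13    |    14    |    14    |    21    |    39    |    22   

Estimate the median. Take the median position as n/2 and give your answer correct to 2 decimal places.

46.67

Cumulative frequencies: 13, 26, 40, 54, 75, 114, 136
n = 136; position = n/2 = 68.
This falls in the class [40, 50): L = 40, F = 54, f = 21, h = 10.
Median ≈ 40 + ((68 − 54) / 21) × 10 = 46.6667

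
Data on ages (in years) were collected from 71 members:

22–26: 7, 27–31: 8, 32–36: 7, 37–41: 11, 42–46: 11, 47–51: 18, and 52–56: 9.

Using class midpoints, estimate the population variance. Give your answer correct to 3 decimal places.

89.199

Midpoints: 24, 29, 34, 39, 44, 49, 54
n = 71, Σfm = 2919, mean = 41.1127
Σfm² = 126341
Σf(m − x̄)² = Σfm² − (Σfm)²/n = 126341 − 2919²/71 = 6333.0986
Population variance = 6333.0986 / 71 = 89.1986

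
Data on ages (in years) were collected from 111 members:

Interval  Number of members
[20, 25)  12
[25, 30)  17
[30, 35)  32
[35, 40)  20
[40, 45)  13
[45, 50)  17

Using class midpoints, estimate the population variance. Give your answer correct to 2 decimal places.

58.95

Midpoints: 22.5, 27.5, 32.5, 37.5, 42.5, 47.5
n = 111, Σfm = 3887.5, mean = 35.0225
Σfm² = 142693.75
Σf(m − x̄)² = Σfm² − (Σfm)²/n = 142693.75 − 3887.5²/111 = 6543.6937
Population variance = 6543.6937 / 111 = 58.9522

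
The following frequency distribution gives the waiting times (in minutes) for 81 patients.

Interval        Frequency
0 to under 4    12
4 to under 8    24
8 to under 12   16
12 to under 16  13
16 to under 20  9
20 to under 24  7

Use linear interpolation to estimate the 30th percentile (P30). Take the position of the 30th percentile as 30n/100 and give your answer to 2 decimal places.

6.05

Cumulative frequencies: 12, 36, 52, 65, 74, 81
n = 81; position = 30n/100 = 24.3.
This falls in the class 4 to under 8: L = 4, F = 12, f = 24, h = 4.
30th percentile ≈ 4 + ((24.3 − 12) / 24) × 4 = 6.0500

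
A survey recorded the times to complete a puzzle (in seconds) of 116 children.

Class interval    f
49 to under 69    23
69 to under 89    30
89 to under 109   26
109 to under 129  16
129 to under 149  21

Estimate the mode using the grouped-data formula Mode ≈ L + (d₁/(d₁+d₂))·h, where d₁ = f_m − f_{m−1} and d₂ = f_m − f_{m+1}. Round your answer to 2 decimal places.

81.73

Modal class: 69 to under 89 (highest frequency 30).
d₁ = 30 − 23 = 7, d₂ = 30 − 26 = 4
Mode ≈ 69 + (7/(7+4)) × 20 = 69 + 12.7273 = 81.7273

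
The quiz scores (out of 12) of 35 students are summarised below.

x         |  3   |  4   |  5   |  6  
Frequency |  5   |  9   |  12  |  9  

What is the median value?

5

Cumulative frequencies: 5, 14, 26, 35
n = 35, so the median is the value in position (n+1)/2 = 18.
Position 18 falls at value 5.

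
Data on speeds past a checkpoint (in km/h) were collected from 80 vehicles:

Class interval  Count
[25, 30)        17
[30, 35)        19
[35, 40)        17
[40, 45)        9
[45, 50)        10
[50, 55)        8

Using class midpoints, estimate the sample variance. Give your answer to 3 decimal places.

65.823

Midpoints: 27.5, 32.5, 37.5, 42.5, 47.5, 52.5
n = 80, Σfm = 3000, mean = 37.5000
Σfm² = 117700
Σf(m − x̄)² = Σfm² − (Σfm)²/n = 117700 − 3000²/80 = 5200.0000
Sample variance = 5200.0000 / 79 = 65.8228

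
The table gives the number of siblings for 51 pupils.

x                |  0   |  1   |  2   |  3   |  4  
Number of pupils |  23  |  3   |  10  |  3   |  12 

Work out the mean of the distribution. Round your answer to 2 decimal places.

Values: 0, 1, 2, 3, 4
Σfx = 23×0 + 3×1 + 10×2 + 3×3 + 12×4 = 80
n = Σf = 51
Mean = 80 / 51 = 1.5686

1.57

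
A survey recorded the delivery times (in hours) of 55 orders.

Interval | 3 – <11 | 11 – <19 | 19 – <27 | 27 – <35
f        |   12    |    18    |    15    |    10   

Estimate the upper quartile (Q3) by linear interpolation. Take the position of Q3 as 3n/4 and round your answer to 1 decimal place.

Cumulative frequencies: 12, 30, 45, 55
n = 55; position = 3n/4 = 41.25.
This falls in the class 19 – <27: L = 19, F = 30, f = 15, h = 8.
Upper quartile ≈ 19 + ((41.25 − 30) / 15) × 8 = 25.0000

25.0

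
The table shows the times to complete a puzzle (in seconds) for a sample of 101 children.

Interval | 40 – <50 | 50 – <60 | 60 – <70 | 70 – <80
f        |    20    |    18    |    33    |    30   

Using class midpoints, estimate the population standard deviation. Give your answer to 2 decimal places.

Midpoints: 45, 55, 65, 75
n = 101, Σfm = 6285, mean = 62.2277
Σfm² = 403125
Σf(m − x̄)² = Σfm² − (Σfm)²/n = 403125 − 6285²/101 = 12023.7624
Population variance = 12023.7624 / 101 = 119.0472
Standard deviation = √119.0472 = 10.9109

10.91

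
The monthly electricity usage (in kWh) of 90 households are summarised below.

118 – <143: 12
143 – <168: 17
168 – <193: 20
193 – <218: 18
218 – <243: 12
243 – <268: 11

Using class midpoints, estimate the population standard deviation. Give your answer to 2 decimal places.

38.83

Midpoints: 130.5, 155.5, 180.5, 205.5, 230.5, 255.5
n = 90, Σfm = 17095, mean = 189.9444
Σfm² = 3382822.5
Σf(m − x̄)² = Σfm² − (Σfm)²/n = 3382822.5 − 17095²/90 = 135722.2222
Population variance = 135722.2222 / 90 = 1508.0247
Standard deviation = √1508.0247 = 38.8333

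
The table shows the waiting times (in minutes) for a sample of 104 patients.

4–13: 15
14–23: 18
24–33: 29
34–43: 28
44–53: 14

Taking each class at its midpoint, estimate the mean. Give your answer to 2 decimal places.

29.27

Midpoints: 8.5, 18.5, 28.5, 38.5, 48.5
Σfm = 15×8.5 + 18×18.5 + 29×28.5 + 28×38.5 + 14×48.5 = 3044
n = Σf = 104
Mean = 3044 / 104 = 29.2692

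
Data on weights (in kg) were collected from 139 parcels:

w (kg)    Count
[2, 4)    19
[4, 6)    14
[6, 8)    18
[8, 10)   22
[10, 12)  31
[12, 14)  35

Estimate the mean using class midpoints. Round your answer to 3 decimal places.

Midpoints: 3, 5, 7, 9, 11, 13
Σfm = 19×3 + 14×5 + 18×7 + 22×9 + 31×11 + 35×13 = 1247
n = Σf = 139
Mean = 1247 / 139 = 8.9712

8.971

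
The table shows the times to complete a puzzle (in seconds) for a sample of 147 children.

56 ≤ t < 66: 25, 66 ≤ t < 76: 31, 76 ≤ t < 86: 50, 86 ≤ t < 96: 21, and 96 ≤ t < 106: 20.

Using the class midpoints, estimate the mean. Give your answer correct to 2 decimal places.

Midpoints: 61, 71, 81, 91, 101
Σfm = 25×61 + 31×71 + 50×81 + 21×91 + 20×101 = 11707
n = Σf = 147
Mean = 11707 / 147 = 79.6395

79.64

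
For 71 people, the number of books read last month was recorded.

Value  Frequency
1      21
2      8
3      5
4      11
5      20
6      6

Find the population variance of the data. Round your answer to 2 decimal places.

3.27

Values: 1, 2, 3, 4, 5, 6
n = 71, Σfx = 232, mean = 3.2676
Σfx² = 990
Σf(x − x̄)² = Σfx² − (Σfx)²/n = 990 − 232²/71 = 231.9155
Population variance = 231.9155 / 71 = 3.2664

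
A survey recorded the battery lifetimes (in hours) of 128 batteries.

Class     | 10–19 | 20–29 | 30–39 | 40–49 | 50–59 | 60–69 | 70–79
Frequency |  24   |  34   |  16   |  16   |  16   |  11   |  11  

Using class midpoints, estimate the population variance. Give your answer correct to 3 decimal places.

Midpoints: 14.5, 24.5, 34.5, 44.5, 54.5, 64.5, 74.5
n = 128, Σfm = 4846, mean = 37.8594
Σfm² = 230522
Σf(m − x̄)² = Σfm² − (Σfm)²/n = 230522 − 4846²/128 = 47055.4688
Population variance = 47055.4688 / 128 = 367.6208

367.621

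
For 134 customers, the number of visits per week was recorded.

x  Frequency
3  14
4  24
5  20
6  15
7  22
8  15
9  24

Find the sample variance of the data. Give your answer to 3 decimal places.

4.049

Values: 3, 4, 5, 6, 7, 8, 9
n = 134, Σfx = 818, mean = 6.1045
Σfx² = 5532
Σf(x − x̄)² = Σfx² − (Σfx)²/n = 5532 − 818²/134 = 538.5373
Sample variance = 538.5373 / 133 = 4.0492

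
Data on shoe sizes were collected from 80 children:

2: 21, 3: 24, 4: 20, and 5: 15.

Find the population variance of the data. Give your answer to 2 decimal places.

Values: 2, 3, 4, 5
n = 80, Σfx = 269, mean = 3.3625
Σfx² = 995
Σf(x − x̄)² = Σfx² − (Σfx)²/n = 995 − 269²/80 = 90.4875
Population variance = 90.4875 / 80 = 1.1311

1.13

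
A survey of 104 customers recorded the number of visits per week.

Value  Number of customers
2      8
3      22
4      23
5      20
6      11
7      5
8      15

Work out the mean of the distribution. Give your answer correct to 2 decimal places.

4.76

Values: 2, 3, 4, 5, 6, 7, 8
Σfx = 8×2 + 22×3 + 23×4 + 20×5 + 11×6 + 5×7 + 15×8 = 495
n = Σf = 104
Mean = 495 / 104 = 4.7596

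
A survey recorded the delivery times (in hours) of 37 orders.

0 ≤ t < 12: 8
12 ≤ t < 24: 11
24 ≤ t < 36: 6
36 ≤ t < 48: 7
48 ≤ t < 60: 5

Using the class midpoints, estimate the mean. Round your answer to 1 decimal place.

26.8

Midpoints: 6, 18, 30, 42, 54
Σfm = 8×6 + 11×18 + 6×30 + 7×42 + 5×54 = 990
n = Σf = 37
Mean = 990 / 37 = 26.7568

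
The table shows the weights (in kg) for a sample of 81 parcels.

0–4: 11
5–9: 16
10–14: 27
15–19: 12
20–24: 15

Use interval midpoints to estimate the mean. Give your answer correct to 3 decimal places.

12.247

Midpoints: 2, 7, 12, 17, 22
Σfm = 11×2 + 16×7 + 27×12 + 12×17 + 15×22 = 992
n = Σf = 81
Mean = 992 / 81 = 12.2469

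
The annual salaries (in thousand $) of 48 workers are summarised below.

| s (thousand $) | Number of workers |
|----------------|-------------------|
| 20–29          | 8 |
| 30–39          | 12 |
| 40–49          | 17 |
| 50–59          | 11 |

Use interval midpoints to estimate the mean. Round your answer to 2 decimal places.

40.96

Midpoints: 24.5, 34.5, 44.5, 54.5
Σfm = 8×24.5 + 12×34.5 + 17×44.5 + 11×54.5 = 1966
n = Σf = 48
Mean = 1966 / 48 = 40.9583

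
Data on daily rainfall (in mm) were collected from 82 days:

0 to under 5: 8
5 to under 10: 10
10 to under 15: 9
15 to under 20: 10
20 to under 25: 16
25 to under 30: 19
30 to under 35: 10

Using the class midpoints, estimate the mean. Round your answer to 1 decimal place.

Midpoints: 2.5, 7.5, 12.5, 17.5, 22.5, 27.5, 32.5
Σfm = 8×2.5 + 10×7.5 + 9×12.5 + 10×17.5 + 16×22.5 + 19×27.5 + 10×32.5 = 1590
n = Σf = 82
Mean = 1590 / 82 = 19.3902

19.4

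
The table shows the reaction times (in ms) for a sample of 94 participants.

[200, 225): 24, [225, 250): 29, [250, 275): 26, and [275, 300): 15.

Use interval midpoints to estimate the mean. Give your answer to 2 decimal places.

246.01

Midpoints: 212.5, 237.5, 262.5, 287.5
Σfm = 24×212.5 + 29×237.5 + 26×262.5 + 15×287.5 = 23125
n = Σf = 94
Mean = 23125 / 94 = 246.0106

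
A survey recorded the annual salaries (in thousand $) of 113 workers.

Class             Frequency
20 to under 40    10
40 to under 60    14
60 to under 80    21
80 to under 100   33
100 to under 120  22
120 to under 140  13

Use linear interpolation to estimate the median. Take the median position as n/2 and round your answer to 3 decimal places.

Cumulative frequencies: 10, 24, 45, 78, 100, 113
n = 113; position = n/2 = 56.5.
This falls in the class 80 to under 100: L = 80, F = 45, f = 33, h = 20.
Median ≈ 80 + ((56.5 − 45) / 33) × 20 = 86.9697

86.970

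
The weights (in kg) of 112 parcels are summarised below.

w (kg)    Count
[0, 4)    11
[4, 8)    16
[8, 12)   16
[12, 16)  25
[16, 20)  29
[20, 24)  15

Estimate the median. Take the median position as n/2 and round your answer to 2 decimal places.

14.08

Cumulative frequencies: 11, 27, 43, 68, 97, 112
n = 112; position = n/2 = 56.
This falls in the class [12, 16): L = 12, F = 43, f = 25, h = 4.
Median ≈ 12 + ((56 − 43) / 25) × 4 = 14.0800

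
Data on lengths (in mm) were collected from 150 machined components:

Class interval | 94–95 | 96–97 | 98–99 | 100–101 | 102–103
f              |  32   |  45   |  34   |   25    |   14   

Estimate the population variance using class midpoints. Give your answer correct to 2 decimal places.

Midpoints: 94.5, 96.5, 98.5, 100.5, 102.5
n = 150, Σfm = 14663, mean = 97.7533
Σfm² = 1434289.5
Σf(m − x̄)² = Σfm² − (Σfm)²/n = 1434289.5 − 14663²/150 = 932.3733
Population variance = 932.3733 / 150 = 6.2158

6.22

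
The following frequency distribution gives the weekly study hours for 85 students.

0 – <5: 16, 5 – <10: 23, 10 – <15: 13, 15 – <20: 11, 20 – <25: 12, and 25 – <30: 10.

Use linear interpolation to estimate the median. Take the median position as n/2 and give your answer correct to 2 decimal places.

Cumulative frequencies: 16, 39, 52, 63, 75, 85
n = 85; position = n/2 = 42.5.
This falls in the class 10 – <15: L = 10, F = 39, f = 13, h = 5.
Median ≈ 10 + ((42.5 − 39) / 13) × 5 = 11.3462

11.35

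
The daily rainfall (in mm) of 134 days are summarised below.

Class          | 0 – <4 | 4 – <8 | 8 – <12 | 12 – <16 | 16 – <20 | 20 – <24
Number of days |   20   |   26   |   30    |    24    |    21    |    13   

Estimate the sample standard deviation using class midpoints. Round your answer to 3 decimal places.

Midpoints: 2, 6, 10, 14, 18, 22
n = 134, Σfm = 1496, mean = 11.1642
Σfm² = 21816
Σf(m − x̄)² = Σfm² − (Σfm)²/n = 21816 − 1496²/134 = 5114.3881
Sample variance = 5114.3881 / 133 = 38.4540
Standard deviation = √38.4540 = 6.2011

6.201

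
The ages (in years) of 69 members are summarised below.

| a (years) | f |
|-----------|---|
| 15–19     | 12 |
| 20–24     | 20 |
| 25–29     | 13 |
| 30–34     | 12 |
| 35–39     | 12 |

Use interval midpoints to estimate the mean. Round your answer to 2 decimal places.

26.42

Midpoints: 17, 22, 27, 32, 37
Σfm = 12×17 + 20×22 + 13×27 + 12×32 + 12×37 = 1823
n = Σf = 69
Mean = 1823 / 69 = 26.4203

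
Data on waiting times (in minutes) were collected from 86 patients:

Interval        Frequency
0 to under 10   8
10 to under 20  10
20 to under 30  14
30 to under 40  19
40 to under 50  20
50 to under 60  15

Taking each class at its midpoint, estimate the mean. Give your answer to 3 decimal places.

34.070

Midpoints: 5, 15, 25, 35, 45, 55
Σfm = 8×5 + 10×15 + 14×25 + 19×35 + 20×45 + 15×55 = 2930
n = Σf = 86
Mean = 2930 / 86 = 34.0698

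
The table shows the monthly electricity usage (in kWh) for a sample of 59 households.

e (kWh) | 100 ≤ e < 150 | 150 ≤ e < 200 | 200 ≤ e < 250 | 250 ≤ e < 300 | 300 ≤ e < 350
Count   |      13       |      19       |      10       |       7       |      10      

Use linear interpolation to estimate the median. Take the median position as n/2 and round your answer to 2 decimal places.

Cumulative frequencies: 13, 32, 42, 49, 59
n = 59; position = n/2 = 29.5.
This falls in the class 150 ≤ e < 200: L = 150, F = 13, f = 19, h = 50.
Median ≈ 150 + ((29.5 − 13) / 19) × 50 = 193.4211

193.42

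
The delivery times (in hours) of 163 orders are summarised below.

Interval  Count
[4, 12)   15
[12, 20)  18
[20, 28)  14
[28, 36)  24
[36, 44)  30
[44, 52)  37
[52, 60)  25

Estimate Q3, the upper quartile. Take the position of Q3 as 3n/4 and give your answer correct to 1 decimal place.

Cumulative frequencies: 15, 33, 47, 71, 101, 138, 163
n = 163; position = 3n/4 = 122.25.
This falls in the class [44, 52): L = 44, F = 101, f = 37, h = 8.
Upper quartile ≈ 44 + ((122.25 − 101) / 37) × 8 = 48.5946

48.6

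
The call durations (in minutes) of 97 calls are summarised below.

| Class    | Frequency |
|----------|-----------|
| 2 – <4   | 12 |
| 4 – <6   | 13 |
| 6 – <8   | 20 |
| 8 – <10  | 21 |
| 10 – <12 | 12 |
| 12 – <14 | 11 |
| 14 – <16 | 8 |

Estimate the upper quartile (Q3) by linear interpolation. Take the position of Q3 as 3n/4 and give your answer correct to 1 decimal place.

Cumulative frequencies: 12, 25, 45, 66, 78, 89, 97
n = 97; position = 3n/4 = 72.75.
This falls in the class 10 – <12: L = 10, F = 66, f = 12, h = 2.
Upper quartile ≈ 10 + ((72.75 − 66) / 12) × 2 = 11.1250

11.1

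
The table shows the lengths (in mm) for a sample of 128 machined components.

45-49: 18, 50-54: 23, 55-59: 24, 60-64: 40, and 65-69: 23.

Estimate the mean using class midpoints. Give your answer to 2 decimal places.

58.05

Midpoints: 47, 52, 57, 62, 67
Σfm = 18×47 + 23×52 + 24×57 + 40×62 + 23×67 = 7431
n = Σf = 128
Mean = 7431 / 128 = 58.0547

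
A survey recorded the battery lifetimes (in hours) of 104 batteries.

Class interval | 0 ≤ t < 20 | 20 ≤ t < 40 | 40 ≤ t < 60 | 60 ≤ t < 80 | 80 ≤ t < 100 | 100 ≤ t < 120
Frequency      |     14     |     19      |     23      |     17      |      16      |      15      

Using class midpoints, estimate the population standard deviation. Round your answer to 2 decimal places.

32.21

Midpoints: 10, 30, 50, 70, 90, 110
n = 104, Σfm = 6140, mean = 59.0385
Σfm² = 470400
Σf(m − x̄)² = Σfm² − (Σfm)²/n = 470400 − 6140²/104 = 107903.8462
Population variance = 107903.8462 / 104 = 1037.5370
Standard deviation = √1037.5370 = 32.2108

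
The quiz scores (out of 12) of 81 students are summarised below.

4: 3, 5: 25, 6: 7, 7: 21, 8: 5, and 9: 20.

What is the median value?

Cumulative frequencies: 3, 28, 35, 56, 61, 81
n = 81, so the median is the value in position (n+1)/2 = 41.
Position 41 falls at value 7.

7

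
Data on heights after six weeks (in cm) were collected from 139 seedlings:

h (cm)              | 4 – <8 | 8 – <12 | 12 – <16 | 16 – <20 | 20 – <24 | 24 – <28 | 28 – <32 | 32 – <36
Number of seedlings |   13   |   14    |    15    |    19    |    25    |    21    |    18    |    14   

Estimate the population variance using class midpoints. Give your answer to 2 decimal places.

71.14

Midpoints: 6, 10, 14, 18, 22, 26, 30, 34
n = 139, Σfm = 2882, mean = 20.7338
Σfm² = 69644
Σf(m − x̄)² = Σfm² − (Σfm)²/n = 69644 − 2882²/139 = 9889.1511
Population variance = 9889.1511 / 139 = 71.1450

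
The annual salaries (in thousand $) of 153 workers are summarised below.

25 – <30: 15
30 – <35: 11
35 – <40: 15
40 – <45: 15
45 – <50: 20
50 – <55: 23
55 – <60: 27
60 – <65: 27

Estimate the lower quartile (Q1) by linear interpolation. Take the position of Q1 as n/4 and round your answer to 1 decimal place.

Cumulative frequencies: 15, 26, 41, 56, 76, 99, 126, 153
n = 153; position = n/4 = 38.25.
This falls in the class 35 – <40: L = 35, F = 26, f = 15, h = 5.
Lower quartile ≈ 35 + ((38.25 − 26) / 15) × 5 = 39.0833

39.1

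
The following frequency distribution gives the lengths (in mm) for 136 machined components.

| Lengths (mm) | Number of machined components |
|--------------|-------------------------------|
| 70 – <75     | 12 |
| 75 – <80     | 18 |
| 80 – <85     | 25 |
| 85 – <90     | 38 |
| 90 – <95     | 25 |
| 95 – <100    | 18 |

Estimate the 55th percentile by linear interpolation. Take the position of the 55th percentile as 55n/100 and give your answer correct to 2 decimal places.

87.61

Cumulative frequencies: 12, 30, 55, 93, 118, 136
n = 136; position = 55n/100 = 74.8.
This falls in the class 85 – <90: L = 85, F = 55, f = 38, h = 5.
55th percentile ≈ 85 + ((74.8 − 55) / 38) × 5 = 87.6053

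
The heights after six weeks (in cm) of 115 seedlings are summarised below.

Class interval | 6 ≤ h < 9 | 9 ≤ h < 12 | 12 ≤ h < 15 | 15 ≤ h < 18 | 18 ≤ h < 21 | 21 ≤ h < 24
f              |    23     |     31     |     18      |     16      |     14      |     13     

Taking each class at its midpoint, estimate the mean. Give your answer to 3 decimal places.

Midpoints: 7.5, 10.5, 13.5, 16.5, 19.5, 22.5
Σfm = 23×7.5 + 31×10.5 + 18×13.5 + 16×16.5 + 14×19.5 + 13×22.5 = 1570.5
n = Σf = 115
Mean = 1570.5 / 115 = 13.6565

13.657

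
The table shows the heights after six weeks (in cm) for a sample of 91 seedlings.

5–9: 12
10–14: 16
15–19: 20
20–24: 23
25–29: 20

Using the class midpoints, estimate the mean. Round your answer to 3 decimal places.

18.264

Midpoints: 7, 12, 17, 22, 27
Σfm = 12×7 + 16×12 + 20×17 + 23×22 + 20×27 = 1662
n = Σf = 91
Mean = 1662 / 91 = 18.2637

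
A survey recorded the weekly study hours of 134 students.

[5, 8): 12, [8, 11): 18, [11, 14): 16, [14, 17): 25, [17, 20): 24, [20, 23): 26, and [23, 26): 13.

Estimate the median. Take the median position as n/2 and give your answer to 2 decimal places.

Cumulative frequencies: 12, 30, 46, 71, 95, 121, 134
n = 134; position = n/2 = 67.
This falls in the class [14, 17): L = 14, F = 46, f = 25, h = 3.
Median ≈ 14 + ((67 − 46) / 25) × 3 = 16.5200

16.52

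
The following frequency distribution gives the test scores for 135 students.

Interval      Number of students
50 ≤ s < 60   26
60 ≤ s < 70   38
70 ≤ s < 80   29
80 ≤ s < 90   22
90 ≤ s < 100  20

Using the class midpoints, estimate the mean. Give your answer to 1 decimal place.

Midpoints: 55, 65, 75, 85, 95
Σfm = 26×55 + 38×65 + 29×75 + 22×85 + 20×95 = 9845
n = Σf = 135
Mean = 9845 / 135 = 72.9259

72.9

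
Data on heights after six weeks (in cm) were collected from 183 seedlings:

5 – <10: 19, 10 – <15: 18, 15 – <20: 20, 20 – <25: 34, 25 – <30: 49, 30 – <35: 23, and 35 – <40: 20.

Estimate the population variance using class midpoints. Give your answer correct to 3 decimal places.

Midpoints: 7.5, 12.5, 17.5, 22.5, 27.5, 32.5, 37.5
n = 183, Σfm = 4327.5, mean = 23.6475
Σfm² = 116693.75
Σf(m − x̄)² = Σfm² − (Σfm)²/n = 116693.75 − 4327.5²/183 = 14359.0164
Population variance = 14359.0164 / 183 = 78.4646

78.465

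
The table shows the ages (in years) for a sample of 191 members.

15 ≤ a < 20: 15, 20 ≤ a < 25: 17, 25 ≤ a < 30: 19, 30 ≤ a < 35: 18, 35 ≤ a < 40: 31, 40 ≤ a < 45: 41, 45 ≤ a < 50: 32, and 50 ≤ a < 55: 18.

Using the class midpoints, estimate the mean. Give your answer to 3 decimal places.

Midpoints: 17.5, 22.5, 27.5, 32.5, 37.5, 42.5, 47.5, 52.5
Σfm = 15×17.5 + 17×22.5 + 19×27.5 + 18×32.5 + 31×37.5 + 41×42.5 + 32×47.5 + 18×52.5 = 7122.5
n = Σf = 191
Mean = 7122.5 / 191 = 37.2906

37.291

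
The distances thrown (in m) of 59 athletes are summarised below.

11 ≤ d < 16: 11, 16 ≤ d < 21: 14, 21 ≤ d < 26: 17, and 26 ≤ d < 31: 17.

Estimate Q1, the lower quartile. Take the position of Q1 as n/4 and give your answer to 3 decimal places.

Cumulative frequencies: 11, 25, 42, 59
n = 59; position = n/4 = 14.75.
This falls in the class 16 ≤ d < 21: L = 16, F = 11, f = 14, h = 5.
Lower quartile ≈ 16 + ((14.75 − 11) / 14) × 5 = 17.3393

17.339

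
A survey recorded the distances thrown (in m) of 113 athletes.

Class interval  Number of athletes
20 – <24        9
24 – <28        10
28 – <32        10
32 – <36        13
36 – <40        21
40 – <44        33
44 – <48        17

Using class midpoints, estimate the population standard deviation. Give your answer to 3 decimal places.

Midpoints: 22, 26, 30, 34, 38, 42, 46
n = 113, Σfm = 4166, mean = 36.8673
Σfm² = 159652
Σf(m − x̄)² = Σfm² − (Σfm)²/n = 159652 − 4166²/113 = 6063.0088
Population variance = 6063.0088 / 113 = 53.6549
Standard deviation = √53.6549 = 7.3250

7.325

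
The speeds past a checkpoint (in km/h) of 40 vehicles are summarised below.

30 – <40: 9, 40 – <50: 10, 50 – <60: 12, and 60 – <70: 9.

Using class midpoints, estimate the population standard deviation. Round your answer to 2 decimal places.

Midpoints: 35, 45, 55, 65
n = 40, Σfm = 2010, mean = 50.2500
Σfm² = 105600
Σf(m − x̄)² = Σfm² − (Σfm)²/n = 105600 − 2010²/40 = 4597.5000
Population variance = 4597.5000 / 40 = 114.9375
Standard deviation = √114.9375 = 10.7209

10.72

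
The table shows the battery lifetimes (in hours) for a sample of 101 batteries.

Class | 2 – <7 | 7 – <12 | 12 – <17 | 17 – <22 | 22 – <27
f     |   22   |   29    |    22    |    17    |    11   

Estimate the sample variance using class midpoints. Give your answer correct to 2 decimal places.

41.64

Midpoints: 4.5, 9.5, 14.5, 19.5, 24.5
n = 101, Σfm = 1294.5, mean = 12.8168
Σfm² = 20755.25
Σf(m − x̄)² = Σfm² − (Σfm)²/n = 20755.25 − 1294.5²/101 = 4163.8614
Sample variance = 4163.8614 / 100 = 41.6386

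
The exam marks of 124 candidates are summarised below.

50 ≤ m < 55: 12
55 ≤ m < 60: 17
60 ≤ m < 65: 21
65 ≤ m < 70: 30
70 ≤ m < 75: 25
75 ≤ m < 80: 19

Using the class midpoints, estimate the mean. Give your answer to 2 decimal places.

Midpoints: 52.5, 57.5, 62.5, 67.5, 72.5, 77.5
Σfm = 12×52.5 + 17×57.5 + 21×62.5 + 30×67.5 + 25×72.5 + 19×77.5 = 8230
n = Σf = 124
Mean = 8230 / 124 = 66.3710

66.37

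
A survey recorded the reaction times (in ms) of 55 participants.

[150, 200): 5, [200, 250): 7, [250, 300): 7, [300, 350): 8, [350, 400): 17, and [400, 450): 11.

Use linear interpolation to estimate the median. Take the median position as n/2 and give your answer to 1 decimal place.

Cumulative frequencies: 5, 12, 19, 27, 44, 55
n = 55; position = n/2 = 27.5.
This falls in the class [350, 400): L = 350, F = 27, f = 17, h = 50.
Median ≈ 350 + ((27.5 − 27) / 17) × 50 = 351.4706

351.5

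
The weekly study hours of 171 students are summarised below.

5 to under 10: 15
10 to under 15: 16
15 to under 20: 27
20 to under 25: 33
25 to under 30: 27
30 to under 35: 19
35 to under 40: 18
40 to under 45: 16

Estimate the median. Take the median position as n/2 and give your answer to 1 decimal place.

Cumulative frequencies: 15, 31, 58, 91, 118, 137, 155, 171
n = 171; position = n/2 = 85.5.
This falls in the class 20 to under 25: L = 20, F = 58, f = 33, h = 5.
Median ≈ 20 + ((85.5 − 58) / 33) × 5 = 24.1667

24.2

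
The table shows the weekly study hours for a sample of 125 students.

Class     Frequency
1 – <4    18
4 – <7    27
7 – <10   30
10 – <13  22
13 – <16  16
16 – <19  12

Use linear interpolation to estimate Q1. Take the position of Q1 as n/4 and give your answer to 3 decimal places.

5.472

Cumulative frequencies: 18, 45, 75, 97, 113, 125
n = 125; position = n/4 = 31.25.
This falls in the class 4 – <7: L = 4, F = 18, f = 27, h = 3.
Lower quartile ≈ 4 + ((31.25 − 18) / 27) × 3 = 5.4722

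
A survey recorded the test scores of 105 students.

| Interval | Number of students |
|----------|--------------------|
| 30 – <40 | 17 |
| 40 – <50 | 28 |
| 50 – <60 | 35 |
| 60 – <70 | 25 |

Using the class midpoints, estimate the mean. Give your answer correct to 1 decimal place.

Midpoints: 35, 45, 55, 65
Σfm = 17×35 + 28×45 + 35×55 + 25×65 = 5405
n = Σf = 105
Mean = 5405 / 105 = 51.4762

51.5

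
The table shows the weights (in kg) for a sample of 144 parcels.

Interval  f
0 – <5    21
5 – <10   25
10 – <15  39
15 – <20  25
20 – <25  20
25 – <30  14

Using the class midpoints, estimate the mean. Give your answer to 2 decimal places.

Midpoints: 2.5, 7.5, 12.5, 17.5, 22.5, 27.5
Σfm = 21×2.5 + 25×7.5 + 39×12.5 + 25×17.5 + 20×22.5 + 14×27.5 = 2000
n = Σf = 144
Mean = 2000 / 144 = 13.8889

13.89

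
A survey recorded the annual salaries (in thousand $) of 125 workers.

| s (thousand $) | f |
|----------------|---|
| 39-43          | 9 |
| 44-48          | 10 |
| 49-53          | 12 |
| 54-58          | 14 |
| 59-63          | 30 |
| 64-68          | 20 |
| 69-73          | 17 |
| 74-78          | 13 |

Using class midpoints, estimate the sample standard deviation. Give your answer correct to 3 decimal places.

Midpoints: 41, 46, 51, 56, 61, 66, 71, 76
n = 125, Σfm = 7570, mean = 60.5600
Σfm² = 470940
Σf(m − x̄)² = Σfm² − (Σfm)²/n = 470940 − 7570²/125 = 12500.8000
Sample variance = 12500.8000 / 124 = 100.8129
Standard deviation = √100.8129 = 10.0406

10.041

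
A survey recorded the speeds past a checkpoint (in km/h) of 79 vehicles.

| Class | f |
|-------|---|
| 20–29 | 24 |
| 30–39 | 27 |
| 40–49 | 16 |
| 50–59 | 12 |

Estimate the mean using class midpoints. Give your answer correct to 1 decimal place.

Midpoints: 24.5, 34.5, 44.5, 54.5
Σfm = 24×24.5 + 27×34.5 + 16×44.5 + 12×54.5 = 2885.5
n = Σf = 79
Mean = 2885.5 / 79 = 36.5253

36.5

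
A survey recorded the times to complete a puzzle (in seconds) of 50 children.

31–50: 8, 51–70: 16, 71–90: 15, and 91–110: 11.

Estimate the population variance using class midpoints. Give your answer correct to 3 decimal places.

401.440

Midpoints: 40.5, 60.5, 80.5, 100.5
n = 50, Σfm = 3605, mean = 72.1000
Σfm² = 279992.5
Σf(m − x̄)² = Σfm² − (Σfm)²/n = 279992.5 − 3605²/50 = 20072.0000
Population variance = 20072.0000 / 50 = 401.4400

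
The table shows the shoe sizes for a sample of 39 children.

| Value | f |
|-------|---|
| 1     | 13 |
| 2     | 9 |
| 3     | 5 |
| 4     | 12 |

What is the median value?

Cumulative frequencies: 13, 22, 27, 39
n = 39, so the median is the value in position (n+1)/2 = 20.
Position 20 falls at value 2.

2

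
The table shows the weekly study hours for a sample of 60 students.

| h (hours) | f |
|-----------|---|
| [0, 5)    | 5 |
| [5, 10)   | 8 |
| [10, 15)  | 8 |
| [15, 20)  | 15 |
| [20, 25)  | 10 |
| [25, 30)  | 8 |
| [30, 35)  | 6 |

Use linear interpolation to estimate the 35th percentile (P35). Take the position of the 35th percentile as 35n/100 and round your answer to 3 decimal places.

15.000

Cumulative frequencies: 5, 13, 21, 36, 46, 54, 60
n = 60; position = 35n/100 = 21.
This falls in the class [10, 15): L = 10, F = 13, f = 8, h = 5.
35th percentile ≈ 10 + ((21 − 13) / 8) × 5 = 15.0000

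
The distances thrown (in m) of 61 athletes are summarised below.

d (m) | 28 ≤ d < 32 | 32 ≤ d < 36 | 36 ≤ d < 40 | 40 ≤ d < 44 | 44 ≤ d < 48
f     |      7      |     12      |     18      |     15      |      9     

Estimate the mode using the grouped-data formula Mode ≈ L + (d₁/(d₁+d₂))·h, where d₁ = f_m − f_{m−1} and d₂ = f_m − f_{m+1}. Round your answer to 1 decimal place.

Modal class: 36 ≤ d < 40 (highest frequency 18).
d₁ = 18 − 12 = 6, d₂ = 18 − 15 = 3
Mode ≈ 36 + (6/(6+3)) × 4 = 36 + 2.6667 = 38.6667

38.7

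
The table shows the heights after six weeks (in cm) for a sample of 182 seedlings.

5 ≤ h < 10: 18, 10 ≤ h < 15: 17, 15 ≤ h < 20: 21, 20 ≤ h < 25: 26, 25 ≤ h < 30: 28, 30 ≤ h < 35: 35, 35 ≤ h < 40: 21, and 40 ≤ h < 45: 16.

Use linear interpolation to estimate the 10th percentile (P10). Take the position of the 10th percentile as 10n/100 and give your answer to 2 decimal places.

Cumulative frequencies: 18, 35, 56, 82, 110, 145, 166, 182
n = 182; position = 10n/100 = 18.2.
This falls in the class 10 ≤ h < 15: L = 10, F = 18, f = 17, h = 5.
10th percentile ≈ 10 + ((18.2 − 18) / 17) × 5 = 10.0588

10.06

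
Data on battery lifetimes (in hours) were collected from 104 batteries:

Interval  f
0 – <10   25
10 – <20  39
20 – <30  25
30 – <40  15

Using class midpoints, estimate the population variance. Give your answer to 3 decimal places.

97.448

Midpoints: 5, 15, 25, 35
n = 104, Σfm = 1860, mean = 17.8846
Σfm² = 43400
Σf(m − x̄)² = Σfm² − (Σfm)²/n = 43400 − 1860²/104 = 10134.6154
Population variance = 10134.6154 / 104 = 97.4482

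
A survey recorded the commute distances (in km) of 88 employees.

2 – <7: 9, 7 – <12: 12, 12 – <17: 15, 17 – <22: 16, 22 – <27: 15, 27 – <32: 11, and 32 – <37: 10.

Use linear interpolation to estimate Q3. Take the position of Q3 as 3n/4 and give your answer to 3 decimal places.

Cumulative frequencies: 9, 21, 36, 52, 67, 78, 88
n = 88; position = 3n/4 = 66.
This falls in the class 22 – <27: L = 22, F = 52, f = 15, h = 5.
Upper quartile ≈ 22 + ((66 − 52) / 15) × 5 = 26.6667

26.667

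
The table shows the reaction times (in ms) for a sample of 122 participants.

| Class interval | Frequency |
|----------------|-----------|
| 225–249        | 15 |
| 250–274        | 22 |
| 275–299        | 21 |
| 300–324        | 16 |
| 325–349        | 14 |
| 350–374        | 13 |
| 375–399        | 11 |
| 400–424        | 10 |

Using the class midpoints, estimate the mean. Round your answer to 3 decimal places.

312.615

Midpoints: 237, 262, 287, 312, 337, 362, 387, 412
Σfm = 15×237 + 22×262 + 21×287 + 16×312 + 14×337 + 13×362 + 11×387 + 10×412 = 38139
n = Σf = 122
Mean = 38139 / 122 = 312.6148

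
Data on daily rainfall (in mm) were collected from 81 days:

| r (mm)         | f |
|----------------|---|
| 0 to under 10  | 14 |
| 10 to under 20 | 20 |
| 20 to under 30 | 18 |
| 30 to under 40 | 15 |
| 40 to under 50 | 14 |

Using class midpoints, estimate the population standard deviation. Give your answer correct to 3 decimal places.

13.457

Midpoints: 5, 15, 25, 35, 45
n = 81, Σfm = 1975, mean = 24.3827
Σfm² = 62825
Σf(m − x̄)² = Σfm² − (Σfm)²/n = 62825 − 1975²/81 = 14669.1358
Population variance = 14669.1358 / 81 = 181.1004
Standard deviation = √181.1004 = 13.4574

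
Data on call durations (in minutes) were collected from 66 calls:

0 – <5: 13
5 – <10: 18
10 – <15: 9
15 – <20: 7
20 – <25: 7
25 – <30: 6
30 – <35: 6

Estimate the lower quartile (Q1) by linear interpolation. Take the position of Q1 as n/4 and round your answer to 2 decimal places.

Cumulative frequencies: 13, 31, 40, 47, 54, 60, 66
n = 66; position = n/4 = 16.5.
This falls in the class 5 – <10: L = 5, F = 13, f = 18, h = 5.
Lower quartile ≈ 5 + ((16.5 − 13) / 18) × 5 = 5.9722

5.97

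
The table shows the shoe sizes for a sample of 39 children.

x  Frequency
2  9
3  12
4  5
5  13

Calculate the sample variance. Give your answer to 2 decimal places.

1.41

Values: 2, 3, 4, 5
n = 39, Σfx = 139, mean = 3.5641
Σfx² = 549
Σf(x − x̄)² = Σfx² − (Σfx)²/n = 549 − 139²/39 = 53.5897
Sample variance = 53.5897 / 38 = 1.4103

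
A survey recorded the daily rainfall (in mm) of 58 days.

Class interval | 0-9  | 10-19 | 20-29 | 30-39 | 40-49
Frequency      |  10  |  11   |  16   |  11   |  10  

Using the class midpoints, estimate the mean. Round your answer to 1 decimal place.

24.5

Midpoints: 4.5, 14.5, 24.5, 34.5, 44.5
Σfm = 10×4.5 + 11×14.5 + 16×24.5 + 11×34.5 + 10×44.5 = 1421
n = Σf = 58
Mean = 1421 / 58 = 24.5000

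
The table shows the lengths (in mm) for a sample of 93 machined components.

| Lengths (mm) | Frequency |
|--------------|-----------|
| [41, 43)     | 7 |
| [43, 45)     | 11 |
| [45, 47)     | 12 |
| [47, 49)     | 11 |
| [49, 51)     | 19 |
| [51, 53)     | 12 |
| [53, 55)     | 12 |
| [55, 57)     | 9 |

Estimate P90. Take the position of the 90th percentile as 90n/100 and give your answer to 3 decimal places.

54.950

Cumulative frequencies: 7, 18, 30, 41, 60, 72, 84, 93
n = 93; position = 90n/100 = 83.7.
This falls in the class [53, 55): L = 53, F = 72, f = 12, h = 2.
90th percentile ≈ 53 + ((83.7 − 72) / 12) × 2 = 54.9500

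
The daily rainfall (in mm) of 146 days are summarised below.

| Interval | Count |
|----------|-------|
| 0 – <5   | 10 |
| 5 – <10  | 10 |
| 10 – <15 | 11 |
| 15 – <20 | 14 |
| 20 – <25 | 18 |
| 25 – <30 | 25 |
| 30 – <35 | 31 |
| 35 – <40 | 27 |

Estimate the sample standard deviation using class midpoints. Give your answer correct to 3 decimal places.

Midpoints: 2.5, 7.5, 12.5, 17.5, 22.5, 27.5, 32.5, 37.5
n = 146, Σfm = 3595, mean = 24.6233
Σfm² = 105362.5
Σf(m − x̄)² = Σfm² − (Σfm)²/n = 105362.5 − 3595²/146 = 16841.7808
Sample variance = 16841.7808 / 145 = 116.1502
Standard deviation = √116.1502 = 10.7773

10.777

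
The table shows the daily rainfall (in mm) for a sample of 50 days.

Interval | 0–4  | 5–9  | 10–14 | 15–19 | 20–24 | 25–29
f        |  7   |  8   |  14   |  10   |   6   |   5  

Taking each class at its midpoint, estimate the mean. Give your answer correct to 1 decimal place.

Midpoints: 2, 7, 12, 17, 22, 27
Σfm = 7×2 + 8×7 + 14×12 + 10×17 + 6×22 + 5×27 = 675
n = Σf = 50
Mean = 675 / 50 = 13.5000

13.5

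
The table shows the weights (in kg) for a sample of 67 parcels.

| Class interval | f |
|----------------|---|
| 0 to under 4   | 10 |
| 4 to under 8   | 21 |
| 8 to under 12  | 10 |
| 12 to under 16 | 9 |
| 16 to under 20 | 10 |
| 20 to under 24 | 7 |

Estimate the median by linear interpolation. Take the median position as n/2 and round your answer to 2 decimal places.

Cumulative frequencies: 10, 31, 41, 50, 60, 67
n = 67; position = n/2 = 33.5.
This falls in the class 8 to under 12: L = 8, F = 31, f = 10, h = 4.
Median ≈ 8 + ((33.5 − 31) / 10) × 4 = 9.0000

9.00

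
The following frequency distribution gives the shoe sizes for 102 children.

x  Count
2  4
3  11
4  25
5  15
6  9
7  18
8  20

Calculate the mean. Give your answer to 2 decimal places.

Values: 2, 3, 4, 5, 6, 7, 8
Σfx = 4×2 + 11×3 + 25×4 + 15×5 + 9×6 + 18×7 + 20×8 = 556
n = Σf = 102
Mean = 556 / 102 = 5.4510

5.45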